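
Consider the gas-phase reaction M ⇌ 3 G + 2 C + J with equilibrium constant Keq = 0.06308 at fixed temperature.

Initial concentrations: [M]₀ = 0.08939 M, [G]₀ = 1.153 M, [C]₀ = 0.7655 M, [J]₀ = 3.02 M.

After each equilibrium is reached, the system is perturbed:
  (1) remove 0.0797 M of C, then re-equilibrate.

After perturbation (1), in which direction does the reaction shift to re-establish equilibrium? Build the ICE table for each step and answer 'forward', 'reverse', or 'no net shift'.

Direction: forward

Q₀ = 30.35 vs Keq = 0.06308 ⇒ Q>K, reverse
Step 1:
                  M         G         C         J
  init      0.08939     1.153    0.7655      3.02
  Δ          0.2368   -0.7103   -0.4736   -0.2368
  eq         0.3262    0.4427    0.2919     2.783
  solve Keq expr → x = -0.2368; check Q = 0.06308
Then remove 0.0797 M of C.
Step 2:
                  M         G         C         J
  init       0.3262    0.4427    0.2122     2.783
  Δ        -0.01579   0.04737   0.03158   0.01579
  eq         0.3104      0.49    0.2438     2.799
  solve Keq expr → x = 0.01579; check Q = 0.06308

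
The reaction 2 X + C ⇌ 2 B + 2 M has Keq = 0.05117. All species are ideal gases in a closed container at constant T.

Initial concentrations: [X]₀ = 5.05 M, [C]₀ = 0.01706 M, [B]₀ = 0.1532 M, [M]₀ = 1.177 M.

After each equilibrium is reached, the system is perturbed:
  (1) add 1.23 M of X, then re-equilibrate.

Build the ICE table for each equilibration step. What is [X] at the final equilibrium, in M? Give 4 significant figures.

Q₀ = 0.07473 vs Keq = 0.05117 ⇒ Q>K, reverse
Step 1:
                   X          C          B          M
  Initial       5.05    0.01706     0.1532      1.177
  Change    0.009119   0.004559  -0.009119  -0.009119
  Equil        5.059    0.02162     0.1441      1.168
  solve Keq expr → x = -0.004559; check Q = 0.05117
Then add 1.23 M of X.
Step 2:
                   X          C          B          M
  Initial      6.289    0.02162     0.1441      1.168
  Change    -0.01039  -0.005197    0.01039    0.01039
  Equil        6.279    0.01642     0.1545      1.178
  solve Keq expr → x = 0.005197; check Q = 0.05117

[X]_eq = 6.279 M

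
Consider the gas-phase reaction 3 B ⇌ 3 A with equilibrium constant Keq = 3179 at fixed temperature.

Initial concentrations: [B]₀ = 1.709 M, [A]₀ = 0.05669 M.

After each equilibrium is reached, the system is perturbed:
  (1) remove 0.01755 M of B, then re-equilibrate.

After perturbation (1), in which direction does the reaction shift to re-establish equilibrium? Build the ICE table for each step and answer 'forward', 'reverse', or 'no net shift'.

Direction: reverse

Q₀ = 3.6500e-05 vs Keq = 3179 ⇒ Q<K, forward
Step 1:
                  B         A
  Initial     1.709   0.05669
  Change     -1.597     1.597
  Equil      0.1124     1.653
  solve Keq expr → x = 0.5322; check Q = 3179
Then remove 0.01755 M of B.
Step 2:
                  B         A
  Initial   0.09489     1.653
  Change    0.01643  -0.01643
  Equil      0.1113     1.637
  solve Keq expr → x = -0.005477; check Q = 3179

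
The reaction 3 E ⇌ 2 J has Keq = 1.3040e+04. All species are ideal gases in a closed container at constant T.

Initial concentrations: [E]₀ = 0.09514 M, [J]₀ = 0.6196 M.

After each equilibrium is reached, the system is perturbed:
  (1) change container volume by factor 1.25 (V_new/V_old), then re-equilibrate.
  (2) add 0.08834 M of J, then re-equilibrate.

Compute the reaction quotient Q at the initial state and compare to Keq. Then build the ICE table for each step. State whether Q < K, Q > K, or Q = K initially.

Q₀ = 445.8; Q < K (proceeds forward)

Q₀ = 445.8 vs Keq = 1.3040e+04 ⇒ Q<K, forward
Step 1:
                    E           J
  Initial     0.09514      0.6196
  Change     -0.06288     0.04192
  Equil       0.03226      0.6615
  solve Keq expr → x = 0.02096; check Q = 1.3040e+04
Then change container volume by factor 1.25 (V_new/V_old).
Step 2:
                    E           J
  Initial      0.0258      0.5292
  Change     0.001947   -0.001298
  Equil       0.02775      0.5279
  solve Keq expr → x = -6.4903e-04; check Q = 1.3040e+04
Then add 0.08834 M of J.
Step 3:
                    E           J
  Initial     0.02775      0.6163
  Change      0.00295   -0.001967
  Equil        0.0307      0.6143
  solve Keq expr → x = -9.8330e-04; check Q = 1.3040e+04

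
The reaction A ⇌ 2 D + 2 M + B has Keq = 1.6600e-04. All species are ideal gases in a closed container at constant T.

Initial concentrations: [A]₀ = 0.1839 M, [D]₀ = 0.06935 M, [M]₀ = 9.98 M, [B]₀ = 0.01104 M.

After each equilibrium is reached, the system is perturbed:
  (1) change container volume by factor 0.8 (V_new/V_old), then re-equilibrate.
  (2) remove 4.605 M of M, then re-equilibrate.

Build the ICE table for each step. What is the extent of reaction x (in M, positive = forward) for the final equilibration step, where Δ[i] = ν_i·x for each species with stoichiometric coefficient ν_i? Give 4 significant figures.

Q₀ = 0.02876 vs Keq = 1.6600e-04 ⇒ Q>K, reverse
Step 1:
                    A           D           M           B
  I            0.1839     0.06935        9.98     0.01104
  C            0.0109    -0.02179    -0.02179     -0.0109
  E            0.1948     0.04756       9.958  1.4417e-04
  solve Keq expr → x = -0.0109; check Q = 1.6600e-04
Then change container volume by factor 0.8 (V_new/V_old).
Step 2:
                    A           D           M           B
  I            0.2435     0.05945       12.45  1.8021e-04
  C        1.0583e-04 -2.1167e-04 -2.1167e-04 -1.0583e-04
  E            0.2436     0.05924       12.45  7.4378e-05
  solve Keq expr → x = -1.0583e-04; check Q = 1.6600e-04
Then remove 4.605 M of M.
Step 3:
                    A           D           M           B
  I            0.2436     0.05924       7.843  7.4378e-05
  C       -1.1149e-04  2.2298e-04  2.2298e-04  1.1149e-04
  E            0.2435     0.05946       7.843  1.8587e-04
  solve Keq expr → x = 1.1149e-04; check Q = 1.6600e-04

x = 1.1149e-04 M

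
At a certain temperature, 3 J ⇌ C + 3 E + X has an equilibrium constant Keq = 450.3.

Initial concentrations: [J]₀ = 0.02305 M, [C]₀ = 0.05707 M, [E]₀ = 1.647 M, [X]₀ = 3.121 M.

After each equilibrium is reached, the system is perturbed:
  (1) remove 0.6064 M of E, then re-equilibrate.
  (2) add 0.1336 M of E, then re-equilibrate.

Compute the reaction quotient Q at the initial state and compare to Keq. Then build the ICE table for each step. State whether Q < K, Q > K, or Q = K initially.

Q₀ = 6.4978e+04 vs Keq = 450.3 ⇒ Q>K, reverse
Step 1:
                  J         C         E         X
  init      0.02305   0.05707     1.647     3.121
  Δ         0.07279  -0.02426  -0.07279  -0.02426
  eq        0.09584   0.03281     1.574     3.097
  solve Keq expr → x = -0.02426; check Q = 450.3
Then remove 0.6064 M of E.
Step 2:
                  J         C         E         X
  init      0.09584   0.03281    0.9678     3.097
  Δ        -0.02951  0.009835   0.02951  0.009835
  eq        0.06633   0.04264    0.9973     3.107
  solve Keq expr → x = 0.009835; check Q = 450.3
Then add 0.1336 M of E.
Step 3:
                  J         C         E         X
  init      0.06633   0.04264     1.131     3.107
  Δ         0.00701 -0.002337  -0.00701 -0.002337
  eq        0.07334   0.04031     1.124     3.104
  solve Keq expr → x = -0.002337; check Q = 450.3

Q₀ = 6.4978e+04; Q > K (proceeds reverse)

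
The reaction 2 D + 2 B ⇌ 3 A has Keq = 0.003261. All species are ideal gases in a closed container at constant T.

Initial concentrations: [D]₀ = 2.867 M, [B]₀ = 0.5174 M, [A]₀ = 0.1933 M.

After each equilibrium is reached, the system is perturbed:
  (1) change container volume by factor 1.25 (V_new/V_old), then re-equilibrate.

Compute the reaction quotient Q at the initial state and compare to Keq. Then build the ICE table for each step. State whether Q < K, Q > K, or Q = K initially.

Q₀ = 0.003282 vs Keq = 0.003261 ⇒ Q>K, reverse
Step 1:
                    D           B           A
  init          2.867      0.5174      0.1933
  Δ        2.3441e-04  2.3441e-04 -3.5161e-04
  eq            2.867      0.5176      0.1929
  solve Keq expr → x = -1.1720e-04; check Q = 0.003261
Then change container volume by factor 1.25 (V_new/V_old).
Step 2:
                    D           B           A
  init          2.294      0.4141      0.1544
  Δ          0.006244    0.006244   -0.009366
  eq              2.3      0.4204       0.145
  solve Keq expr → x = -0.003122; check Q = 0.003261

Q₀ = 0.003282; Q > K (proceeds reverse)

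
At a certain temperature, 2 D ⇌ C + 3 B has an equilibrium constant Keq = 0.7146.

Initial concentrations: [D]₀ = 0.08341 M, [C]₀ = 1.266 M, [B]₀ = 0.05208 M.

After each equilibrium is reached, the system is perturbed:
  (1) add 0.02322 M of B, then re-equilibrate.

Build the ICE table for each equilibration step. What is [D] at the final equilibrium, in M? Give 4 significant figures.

[D]_eq = 0.05461 M

Q₀ = 0.0257 vs Keq = 0.7146 ⇒ Q<K, forward
Step 1:
                   D          C          B
  Initial    0.08341      1.266    0.05208
  Change    -0.03655    0.01828    0.05483
  Equil      0.04686      1.284     0.1069
  solve Keq expr → x = 0.01828; check Q = 0.7146
Then add 0.02322 M of B.
Step 2:
                   D          C          B
  Initial    0.04686      1.284     0.1301
  Change    0.007747  -0.003874   -0.01162
  Equil      0.05461       1.28     0.1185
  solve Keq expr → x = -0.003874; check Q = 0.7146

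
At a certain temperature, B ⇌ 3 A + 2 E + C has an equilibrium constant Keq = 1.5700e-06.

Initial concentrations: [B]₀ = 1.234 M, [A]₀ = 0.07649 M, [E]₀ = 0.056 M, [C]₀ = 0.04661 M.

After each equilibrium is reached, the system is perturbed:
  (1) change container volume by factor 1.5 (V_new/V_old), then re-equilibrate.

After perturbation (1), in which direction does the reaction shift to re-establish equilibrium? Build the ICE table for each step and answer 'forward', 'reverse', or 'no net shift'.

Direction: forward

Q₀ = 5.3010e-08 vs Keq = 1.5700e-06 ⇒ Q<K, forward
Step 1:
                  B         A         E         C
  I           1.234   0.07649     0.056   0.04661
  C        -0.02165   0.06494   0.04329   0.02165
  E           1.212    0.1414   0.09929   0.06826
  solve Keq expr → x = 0.02165; check Q = 1.5700e-06
Then change container volume by factor 1.5 (V_new/V_old).
Step 2:
                  B         A         E         C
  I          0.8082   0.09428   0.06619    0.0455
  C        -0.01346   0.04037   0.02691   0.01346
  E          0.7948    0.1347   0.09311   0.05896
  solve Keq expr → x = 0.01346; check Q = 1.5700e-06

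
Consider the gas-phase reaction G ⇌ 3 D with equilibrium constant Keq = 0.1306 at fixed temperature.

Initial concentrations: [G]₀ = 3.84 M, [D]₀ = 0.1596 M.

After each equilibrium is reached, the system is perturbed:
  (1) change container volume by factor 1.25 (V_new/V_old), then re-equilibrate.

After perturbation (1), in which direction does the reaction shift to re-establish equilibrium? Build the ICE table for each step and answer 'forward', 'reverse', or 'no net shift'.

Q₀ = 0.001059 vs Keq = 0.1306 ⇒ Q<K, forward
Step 1:
                   G          D
  I             3.84     0.1596
  C          -0.2068     0.6204
  E            3.633       0.78
  solve Keq expr → x = 0.2068; check Q = 0.1306
Then change container volume by factor 1.25 (V_new/V_old).
Step 2:
                   G          D
  I            2.907      0.624
  C         -0.03246    0.09738
  E            2.874     0.7214
  solve Keq expr → x = 0.03246; check Q = 0.1306

Direction: forward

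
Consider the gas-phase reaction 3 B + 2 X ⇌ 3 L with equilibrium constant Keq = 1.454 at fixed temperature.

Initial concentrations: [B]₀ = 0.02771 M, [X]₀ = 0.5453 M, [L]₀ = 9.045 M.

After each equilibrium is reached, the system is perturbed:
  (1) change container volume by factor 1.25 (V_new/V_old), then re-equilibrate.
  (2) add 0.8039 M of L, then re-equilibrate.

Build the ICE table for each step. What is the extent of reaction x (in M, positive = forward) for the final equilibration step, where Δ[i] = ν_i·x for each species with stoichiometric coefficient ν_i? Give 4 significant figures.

Q₀ = 1.1696e+08 vs Keq = 1.454 ⇒ Q>K, reverse
Step 1:
                    B           X           L
  init        0.02771      0.5453       9.045
  Δ             2.917       1.945      -2.917
  eq            2.945        2.49       6.128
  solve Keq expr → x = -0.9723; check Q = 1.454
Then change container volume by factor 1.25 (V_new/V_old).
Step 2:
                    B           X           L
  init          2.356       1.992       4.903
  Δ            0.1784       0.119     -0.1784
  eq            2.534       2.111       4.724
  solve Keq expr → x = -0.05948; check Q = 1.454
Then add 0.8039 M of L.
Step 3:
                    B           X           L
  init          2.534       2.111       5.528
  Δ            0.2047      0.1364     -0.2047
  eq            2.739       2.247       5.323
  solve Keq expr → x = -0.06822; check Q = 1.454

x = -0.06822 M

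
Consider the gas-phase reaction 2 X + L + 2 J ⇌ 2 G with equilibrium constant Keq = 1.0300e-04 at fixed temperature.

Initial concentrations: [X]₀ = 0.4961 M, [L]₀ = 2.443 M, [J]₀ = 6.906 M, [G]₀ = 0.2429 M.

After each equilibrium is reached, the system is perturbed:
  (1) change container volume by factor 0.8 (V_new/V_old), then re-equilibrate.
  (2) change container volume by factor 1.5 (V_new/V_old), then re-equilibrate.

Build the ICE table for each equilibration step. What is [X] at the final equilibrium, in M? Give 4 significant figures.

Q₀ = 0.002058 vs Keq = 1.0300e-04 ⇒ Q>K, reverse
Step 1:
                   X          L          J          G
  I           0.4961      2.443      6.906     0.2429
  C           0.1672    0.08361     0.1672    -0.1672
  E           0.6633      2.527      7.073    0.07569
  solve Keq expr → x = -0.08361; check Q = 1.0300e-04
Then change container volume by factor 0.8 (V_new/V_old).
Step 2:
                   X          L          J          G
  I           0.8291      3.158      8.842    0.09461
  C         -0.03177   -0.01588   -0.03177    0.03177
  E           0.7974      3.142       8.81     0.1264
  solve Keq expr → x = 0.01588; check Q = 1.0300e-04
Then change container volume by factor 1.5 (V_new/V_old).
Step 3:
                   X          L          J          G
  I           0.5316      2.095      5.873    0.08425
  C          0.03489    0.01744    0.03489   -0.03489
  E           0.5665      2.112      5.908    0.04937
  solve Keq expr → x = -0.01744; check Q = 1.0300e-04

[X]_eq = 0.5665 M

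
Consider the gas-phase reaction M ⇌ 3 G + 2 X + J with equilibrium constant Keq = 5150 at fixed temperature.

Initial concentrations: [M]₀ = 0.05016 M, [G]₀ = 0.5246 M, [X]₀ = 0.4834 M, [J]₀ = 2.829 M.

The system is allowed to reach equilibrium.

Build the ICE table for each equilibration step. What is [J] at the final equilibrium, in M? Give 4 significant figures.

[J]_eq = 2.879 M

Q₀ = 1.903 vs Keq = 5150 ⇒ Q<K, forward
Step 1:
                   M          G          X          J
  Initial    0.05016     0.5246     0.4834      2.829
  Change     -0.0501     0.1503     0.1002     0.0501
  Equil   5.8534e-05     0.6749     0.5836      2.879
  solve Keq expr → x = 0.0501; check Q = 5150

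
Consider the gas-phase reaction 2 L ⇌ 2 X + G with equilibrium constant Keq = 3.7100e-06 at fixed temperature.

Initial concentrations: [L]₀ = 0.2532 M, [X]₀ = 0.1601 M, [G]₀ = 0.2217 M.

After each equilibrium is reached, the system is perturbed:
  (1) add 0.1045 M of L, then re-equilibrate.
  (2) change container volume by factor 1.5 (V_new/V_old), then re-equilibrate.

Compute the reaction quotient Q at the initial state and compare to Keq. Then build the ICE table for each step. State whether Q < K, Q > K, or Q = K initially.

Q₀ = 0.08864; Q > K (proceeds reverse)

Q₀ = 0.08864 vs Keq = 3.7100e-06 ⇒ Q>K, reverse
Step 1:
                   L          X          G
  I           0.2532     0.1601     0.2217
  C            0.158     -0.158     -0.079
  E           0.4112   0.002097     0.1427
  solve Keq expr → x = -0.079; check Q = 3.7100e-06
Then add 0.1045 M of L.
Step 2:
                   L          X          G
  I           0.5157   0.002097     0.1427
  C       -5.2772e-04 5.2772e-04 2.6386e-04
  E           0.5152   0.002624      0.143
  solve Keq expr → x = 2.6386e-04; check Q = 3.7100e-06
Then change container volume by factor 1.5 (V_new/V_old).
Step 3:
                   L          X          G
  I           0.3435    0.00175    0.09531
  C       -3.8861e-04 3.8861e-04 1.9431e-04
  E           0.3431   0.002138     0.0955
  solve Keq expr → x = 1.9431e-04; check Q = 3.7100e-06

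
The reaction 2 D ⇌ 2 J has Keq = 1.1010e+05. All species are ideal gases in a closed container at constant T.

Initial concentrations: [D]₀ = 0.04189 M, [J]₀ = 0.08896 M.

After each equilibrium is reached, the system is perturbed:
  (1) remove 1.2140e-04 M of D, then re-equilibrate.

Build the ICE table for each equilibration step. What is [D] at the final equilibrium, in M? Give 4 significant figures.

Q₀ = 4.51 vs Keq = 1.1010e+05 ⇒ Q<K, forward
Step 1:
                   D          J
  Initial    0.04189    0.08896
  Change     -0.0415     0.0415
  Equil   3.9316e-04     0.1305
  solve Keq expr → x = 0.02075; check Q = 1.1010e+05
Then remove 1.2140e-04 M of D.
Step 2:
                   D          J
  Initial 2.7176e-04     0.1305
  Change  1.2104e-04 -1.2104e-04
  Equil   3.9280e-04     0.1303
  solve Keq expr → x = -6.0518e-05; check Q = 1.1010e+05

[D]_eq = 3.9280e-04 M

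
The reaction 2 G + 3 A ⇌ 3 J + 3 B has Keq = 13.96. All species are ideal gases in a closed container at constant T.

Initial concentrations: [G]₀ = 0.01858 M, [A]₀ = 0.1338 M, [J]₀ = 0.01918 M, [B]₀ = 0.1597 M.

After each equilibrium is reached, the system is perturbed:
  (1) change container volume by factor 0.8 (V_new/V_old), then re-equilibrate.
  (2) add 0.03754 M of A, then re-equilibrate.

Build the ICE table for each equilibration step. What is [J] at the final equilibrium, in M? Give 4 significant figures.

Q₀ = 0.03475 vs Keq = 13.96 ⇒ Q<K, forward
Step 1:
                  G         A         J         B
  init      0.01858    0.1338   0.01918    0.1597
  Δ        -0.01415  -0.02123   0.02123   0.02123
  eq       0.004429    0.1126   0.04041    0.1809
  solve Keq expr → x = 0.007075; check Q = 13.96
Then change container volume by factor 0.8 (V_new/V_old).
Step 2:
                  G         A         J         B
  init     0.005537    0.1407   0.05051    0.2262
  Δ       4.5666e-04 6.8498e-04 -6.8498e-04 -6.8498e-04
  eq       0.005993    0.1414   0.04982    0.2255
  solve Keq expr → x = -2.2833e-04; check Q = 13.96
Then add 0.03754 M of A.
Step 3:
                  G         A         J         B
  init     0.005993    0.1789   0.04982    0.2255
  Δ       -0.001377 -0.002066  0.002066  0.002066
  eq       0.004616    0.1769   0.05189    0.2275
  solve Keq expr → x = 6.8868e-04; check Q = 13.96

[J]_eq = 0.05189 M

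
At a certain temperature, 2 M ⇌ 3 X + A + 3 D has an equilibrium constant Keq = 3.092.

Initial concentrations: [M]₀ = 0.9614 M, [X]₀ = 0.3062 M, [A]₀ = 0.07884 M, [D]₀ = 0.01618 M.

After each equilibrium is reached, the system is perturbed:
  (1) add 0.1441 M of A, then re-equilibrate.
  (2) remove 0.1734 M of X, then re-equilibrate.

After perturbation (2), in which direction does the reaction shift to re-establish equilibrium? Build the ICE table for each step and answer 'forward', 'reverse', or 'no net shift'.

Direction: forward

Q₀ = 1.0373e-08 vs Keq = 3.092 ⇒ Q<K, forward
Step 1:
                  M         X         A         D
  init       0.9614    0.3062   0.07884   0.01618
  Δ         -0.5848    0.8772    0.2924    0.8772
  eq         0.3766     1.183    0.3712    0.8933
  solve Keq expr → x = 0.2924; check Q = 3.092
Then add 0.1441 M of A.
Step 2:
                  M         X         A         D
  init       0.3766     1.183    0.5153    0.8933
  Δ         0.02168  -0.03251  -0.01084  -0.03251
  eq         0.3983     1.151    0.5045    0.8608
  solve Keq expr → x = -0.01084; check Q = 3.092
Then remove 0.1734 M of X.
Step 3:
                  M         X         A         D
  init       0.3983    0.9774    0.5045    0.8608
  Δ        -0.03102   0.04653   0.01551   0.04653
  eq         0.3673     1.024      0.52    0.9074
  solve Keq expr → x = 0.01551; check Q = 3.092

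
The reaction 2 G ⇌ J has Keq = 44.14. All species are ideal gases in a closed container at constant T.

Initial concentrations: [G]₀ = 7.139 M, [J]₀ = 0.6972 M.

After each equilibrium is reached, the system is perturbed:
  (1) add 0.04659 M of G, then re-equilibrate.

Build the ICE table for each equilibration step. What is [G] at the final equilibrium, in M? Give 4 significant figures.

[G]_eq = 0.3061 M

Q₀ = 0.01368 vs Keq = 44.14 ⇒ Q<K, forward
Step 1:
                  G         J
  Initial     7.139    0.6972
  Change     -6.834     3.417
  Equil      0.3053     4.114
  solve Keq expr → x = 3.417; check Q = 44.14
Then add 0.04659 M of G.
Step 2:
                  G         J
  Initial    0.3519     4.114
  Change   -0.04574   0.02287
  Equil      0.3061     4.137
  solve Keq expr → x = 0.02287; check Q = 44.14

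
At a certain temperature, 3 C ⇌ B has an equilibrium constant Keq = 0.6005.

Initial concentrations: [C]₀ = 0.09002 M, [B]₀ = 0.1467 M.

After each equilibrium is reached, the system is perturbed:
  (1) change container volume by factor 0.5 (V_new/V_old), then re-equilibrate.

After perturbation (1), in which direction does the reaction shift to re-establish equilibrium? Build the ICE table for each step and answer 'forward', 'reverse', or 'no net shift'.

Q₀ = 201.1 vs Keq = 0.6005 ⇒ Q>K, reverse
Step 1:
                    C           B
  I           0.09002      0.1467
  C            0.3179      -0.106
  E            0.4079     0.04075
  solve Keq expr → x = -0.106; check Q = 0.6005
Then change container volume by factor 0.5 (V_new/V_old).
Step 2:
                    C           B
  I            0.8158      0.0815
  C           -0.1922     0.06408
  E            0.6235      0.1456
  solve Keq expr → x = 0.06408; check Q = 0.6005

Direction: forward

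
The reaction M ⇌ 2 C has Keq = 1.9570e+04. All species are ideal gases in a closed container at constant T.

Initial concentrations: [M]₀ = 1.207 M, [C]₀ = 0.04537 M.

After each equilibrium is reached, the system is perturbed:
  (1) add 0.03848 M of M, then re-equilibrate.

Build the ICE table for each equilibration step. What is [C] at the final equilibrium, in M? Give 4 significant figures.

Q₀ = 0.001705 vs Keq = 1.9570e+04 ⇒ Q<K, forward
Step 1:
                    M           C
  I             1.207     0.04537
  C            -1.207       2.413
  E        3.0891e-04       2.459
  solve Keq expr → x = 1.207; check Q = 1.9570e+04
Then add 0.03848 M of M.
Step 2:
                    M           C
  I           0.03879       2.459
  C          -0.03846     0.07692
  E        3.2855e-04       2.536
  solve Keq expr → x = 0.03846; check Q = 1.9570e+04

[C]_eq = 2.536 M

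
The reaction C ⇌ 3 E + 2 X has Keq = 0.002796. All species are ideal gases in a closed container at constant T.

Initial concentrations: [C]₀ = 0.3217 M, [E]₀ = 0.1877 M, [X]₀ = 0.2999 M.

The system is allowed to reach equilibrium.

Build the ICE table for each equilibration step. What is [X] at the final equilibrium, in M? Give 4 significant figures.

Q₀ = 0.001849 vs Keq = 0.002796 ⇒ Q<K, forward
Step 1:
                   C          E          X
  Initial     0.3217     0.1877     0.2999
  Change     -0.0067     0.0201     0.0134
  Equil        0.315     0.2078     0.3133
  solve Keq expr → x = 0.0067; check Q = 0.002796

[X]_eq = 0.3133 M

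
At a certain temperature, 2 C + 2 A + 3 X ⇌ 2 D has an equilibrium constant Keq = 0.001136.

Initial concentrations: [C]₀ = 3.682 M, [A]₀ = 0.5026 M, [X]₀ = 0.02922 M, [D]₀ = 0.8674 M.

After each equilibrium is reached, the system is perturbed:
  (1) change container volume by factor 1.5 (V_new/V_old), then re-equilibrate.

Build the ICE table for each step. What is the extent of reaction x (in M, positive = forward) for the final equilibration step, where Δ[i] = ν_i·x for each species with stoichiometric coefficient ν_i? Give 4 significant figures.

x = -0.03203 M

Q₀ = 8806 vs Keq = 0.001136 ⇒ Q>K, reverse
Step 1:
                    C           A           X           D
  Initial       3.682      0.5026     0.02922      0.8674
  Change       0.6803      0.6803       1.021     -0.6803
  Equil         4.362       1.183        1.05      0.1871
  solve Keq expr → x = -0.3402; check Q = 0.001136
Then change container volume by factor 1.5 (V_new/V_old).
Step 2:
                    C           A           X           D
  Initial       2.908      0.7886      0.6998      0.1247
  Change      0.06405     0.06405     0.09608    -0.06405
  Equil         2.972      0.8527      0.7959     0.06065
  solve Keq expr → x = -0.03203; check Q = 0.001136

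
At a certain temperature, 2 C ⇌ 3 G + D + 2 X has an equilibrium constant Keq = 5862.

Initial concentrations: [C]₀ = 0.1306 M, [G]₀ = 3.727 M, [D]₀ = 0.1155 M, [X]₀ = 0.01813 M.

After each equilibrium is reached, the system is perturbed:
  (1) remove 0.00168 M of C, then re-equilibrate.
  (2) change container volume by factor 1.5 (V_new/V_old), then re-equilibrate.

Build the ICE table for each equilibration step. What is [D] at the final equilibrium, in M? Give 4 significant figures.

Q₀ = 0.1152 vs Keq = 5862 ⇒ Q<K, forward
Step 1:
                    C           G           D           X
  I            0.1306       3.727      0.1155     0.01813
  C           -0.1245      0.1868     0.06226      0.1245
  E          0.006082       3.914      0.1778      0.1426
  solve Keq expr → x = 0.06226; check Q = 5862
Then remove 0.00168 M of C.
Step 2:
                    C           G           D           X
  I          0.004402       3.914      0.1778      0.1426
  C          0.001593    -0.00239 -7.9655e-04   -0.001593
  E          0.005995       3.911       0.177      0.1411
  solve Keq expr → x = -7.9655e-04; check Q = 5862
Then change container volume by factor 1.5 (V_new/V_old).
Step 3:
                    C           G           D           X
  I          0.003997       2.608       0.118     0.09404
  C         -0.002168    0.003252    0.001084    0.002168
  E          0.001829       2.611      0.1191      0.0962
  solve Keq expr → x = 0.001084; check Q = 5862

[D]_eq = 0.1191 M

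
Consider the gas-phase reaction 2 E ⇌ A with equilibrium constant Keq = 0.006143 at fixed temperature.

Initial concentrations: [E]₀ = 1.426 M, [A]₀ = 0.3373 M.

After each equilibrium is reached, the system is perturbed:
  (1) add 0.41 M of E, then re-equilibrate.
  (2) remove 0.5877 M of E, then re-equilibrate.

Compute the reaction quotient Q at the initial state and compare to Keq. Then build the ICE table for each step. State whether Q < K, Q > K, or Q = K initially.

Q₀ = 0.1659 vs Keq = 0.006143 ⇒ Q>K, reverse
Step 1:
                  E         A
  init        1.426    0.3373
  Δ           0.623   -0.3115
  eq          2.049   0.02579
  solve Keq expr → x = -0.3115; check Q = 0.006143
Then add 0.41 M of E.
Step 2:
                  E         A
  init        2.459   0.02579
  Δ        -0.02142   0.01071
  eq          2.438    0.0365
  solve Keq expr → x = 0.01071; check Q = 0.006143
Then remove 0.5877 M of E.
Step 3:
                  E         A
  init         1.85    0.0365
  Δ          0.0296   -0.0148
  eq          1.879    0.0217
  solve Keq expr → x = -0.0148; check Q = 0.006143

Q₀ = 0.1659; Q > K (proceeds reverse)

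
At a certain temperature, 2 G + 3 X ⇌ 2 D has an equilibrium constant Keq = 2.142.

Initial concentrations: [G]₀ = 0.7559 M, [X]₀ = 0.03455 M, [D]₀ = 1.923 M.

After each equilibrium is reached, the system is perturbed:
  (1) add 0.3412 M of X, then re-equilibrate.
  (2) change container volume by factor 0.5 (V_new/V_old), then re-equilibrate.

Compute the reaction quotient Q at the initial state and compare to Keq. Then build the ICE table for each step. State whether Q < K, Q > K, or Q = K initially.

Q₀ = 1.5692e+05; Q > K (proceeds reverse)

Q₀ = 1.5692e+05 vs Keq = 2.142 ⇒ Q>K, reverse
Step 1:
                   G          X          D
  I           0.7559    0.03455      1.923
  C           0.5251     0.7877    -0.5251
  E            1.281     0.8222      1.398
  solve Keq expr → x = -0.2626; check Q = 2.142
Then add 0.3412 M of X.
Step 2:
                   G          X          D
  I            1.281      1.163      1.398
  C          -0.1428    -0.2142     0.1428
  E            1.138     0.9492      1.541
  solve Keq expr → x = 0.0714; check Q = 2.142
Then change container volume by factor 0.5 (V_new/V_old).
Step 3:
                   G          X          D
  I            2.276      1.898      3.081
  C           -0.459    -0.6885      0.459
  E            1.817       1.21       3.54
  solve Keq expr → x = 0.2295; check Q = 2.142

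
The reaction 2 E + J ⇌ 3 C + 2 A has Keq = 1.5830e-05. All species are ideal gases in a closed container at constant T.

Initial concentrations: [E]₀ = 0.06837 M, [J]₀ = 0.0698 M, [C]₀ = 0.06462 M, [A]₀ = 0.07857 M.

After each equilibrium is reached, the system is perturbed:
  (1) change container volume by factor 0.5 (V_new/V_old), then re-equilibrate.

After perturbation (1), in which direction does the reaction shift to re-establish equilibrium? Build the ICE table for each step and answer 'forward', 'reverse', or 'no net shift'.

Q₀ = 0.005105 vs Keq = 1.5830e-05 ⇒ Q>K, reverse
Step 1:
                   E          J          C          A
  init       0.06837     0.0698    0.06462    0.07857
  Δ          0.03103    0.01552   -0.04655   -0.03103
  eq          0.0994    0.08532    0.01807    0.04754
  solve Keq expr → x = -0.01552; check Q = 1.5830e-05
Then change container volume by factor 0.5 (V_new/V_old).
Step 2:
                   E          J          C          A
  init        0.1988     0.1706    0.03615    0.09508
  Δ         0.007535   0.003768    -0.0113  -0.007535
  eq          0.2063     0.1744    0.02485    0.08754
  solve Keq expr → x = -0.003768; check Q = 1.5830e-05

Direction: reverse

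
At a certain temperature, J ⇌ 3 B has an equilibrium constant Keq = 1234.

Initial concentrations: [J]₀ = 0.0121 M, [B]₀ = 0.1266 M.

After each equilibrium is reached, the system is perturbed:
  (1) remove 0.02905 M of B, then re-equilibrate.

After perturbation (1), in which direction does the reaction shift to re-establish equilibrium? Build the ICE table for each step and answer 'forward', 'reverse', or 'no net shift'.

Direction: forward

Q₀ = 0.1677 vs Keq = 1234 ⇒ Q<K, forward
Step 1:
                  J         B
  Initial    0.0121    0.1266
  Change    -0.0121   0.03629
  Equil   3.5024e-06    0.1629
  solve Keq expr → x = 0.0121; check Q = 1234
Then remove 0.02905 M of B.
Step 2:
                  J         B
  Initial 3.5024e-06    0.1338
  Change  -1.5593e-06 4.6780e-06
  Equil   1.9430e-06    0.1338
  solve Keq expr → x = 1.5593e-06; check Q = 1234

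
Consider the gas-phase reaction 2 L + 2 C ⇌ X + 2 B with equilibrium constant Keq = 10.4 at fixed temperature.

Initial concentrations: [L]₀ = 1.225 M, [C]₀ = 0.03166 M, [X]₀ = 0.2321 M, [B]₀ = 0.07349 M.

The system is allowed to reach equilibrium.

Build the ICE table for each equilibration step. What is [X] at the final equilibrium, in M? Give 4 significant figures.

Q₀ = 0.8334 vs Keq = 10.4 ⇒ Q<K, forward
Step 1:
                  L         C         X         B
  init        1.225   0.03166    0.2321   0.07349
  Δ        -0.01985  -0.01985  0.009923   0.01985
  eq          1.205   0.01181     0.242   0.09334
  solve Keq expr → x = 0.009923; check Q = 10.4

[X]_eq = 0.242 M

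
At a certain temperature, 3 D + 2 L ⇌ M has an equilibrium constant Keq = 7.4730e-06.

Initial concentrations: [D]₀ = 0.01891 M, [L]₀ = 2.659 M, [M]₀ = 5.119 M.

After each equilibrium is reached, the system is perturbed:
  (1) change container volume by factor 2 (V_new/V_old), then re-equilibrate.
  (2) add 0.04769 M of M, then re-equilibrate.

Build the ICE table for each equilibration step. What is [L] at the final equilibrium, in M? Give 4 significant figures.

[L]_eq = 6.298 M

Q₀ = 1.0707e+05 vs Keq = 7.4730e-06 ⇒ Q>K, reverse
Step 1:
                  D         L         M
  I         0.01891     2.659     5.119
  C           11.58     7.722    -3.861
  E            11.6     10.38     1.258
  solve Keq expr → x = -3.861; check Q = 7.4730e-06
Then change container volume by factor 2 (V_new/V_old).
Step 2:
                  D         L         M
  I           5.801     5.191    0.6289
  C           1.543     1.029   -0.5144
  E           7.344     6.219    0.1145
  solve Keq expr → x = -0.5144; check Q = 7.4730e-06
Then add 0.04769 M of M.
Step 3:
                  D         L         M
  I           7.344     6.219    0.1622
  C          0.1172   0.07816  -0.03908
  E           7.462     6.298    0.1231
  solve Keq expr → x = -0.03908; check Q = 7.4730e-06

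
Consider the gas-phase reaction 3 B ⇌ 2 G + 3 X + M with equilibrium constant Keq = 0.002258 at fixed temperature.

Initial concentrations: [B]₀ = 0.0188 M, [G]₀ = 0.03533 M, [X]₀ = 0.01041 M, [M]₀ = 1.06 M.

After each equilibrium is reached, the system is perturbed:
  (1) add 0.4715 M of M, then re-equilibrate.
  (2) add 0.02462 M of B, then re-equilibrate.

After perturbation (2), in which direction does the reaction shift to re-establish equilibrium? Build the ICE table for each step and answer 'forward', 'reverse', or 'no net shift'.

Q₀ = 2.2463e-04 vs Keq = 0.002258 ⇒ Q<K, forward
Step 1:
                    B           G           X           M
  I            0.0188     0.03533     0.01041        1.06
  C         -0.005048    0.003366    0.005048    0.001683
  E           0.01375      0.0387     0.01546       1.062
  solve Keq expr → x = 0.001683; check Q = 0.002258
Then add 0.4715 M of M.
Step 2:
                    B           G           X           M
  I           0.01375      0.0387     0.01546       1.533
  C        8.2356e-04 -5.4904e-04 -8.2356e-04 -2.7452e-04
  E           0.01458     0.03815     0.01463       1.533
  solve Keq expr → x = -2.7452e-04; check Q = 0.002258
Then add 0.02462 M of B.
Step 3:
                    B           G           X           M
  I            0.0392     0.03815     0.01463       1.533
  C          -0.01078    0.007185     0.01078    0.003593
  E           0.02842     0.04533     0.02541       1.537
  solve Keq expr → x = 0.003593; check Q = 0.002258

Direction: forward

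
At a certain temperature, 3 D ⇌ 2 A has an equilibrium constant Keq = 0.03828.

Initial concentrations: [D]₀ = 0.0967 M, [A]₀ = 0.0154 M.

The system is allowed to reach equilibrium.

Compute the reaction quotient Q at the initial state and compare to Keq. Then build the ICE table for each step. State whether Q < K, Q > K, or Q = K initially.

Q₀ = 0.2623 vs Keq = 0.03828 ⇒ Q>K, reverse
Step 1:
                    D           A
  I            0.0967      0.0154
  C           0.01251   -0.008339
  E            0.1092    0.007061
  solve Keq expr → x = -0.004169; check Q = 0.03828

Q₀ = 0.2623; Q > K (proceeds reverse)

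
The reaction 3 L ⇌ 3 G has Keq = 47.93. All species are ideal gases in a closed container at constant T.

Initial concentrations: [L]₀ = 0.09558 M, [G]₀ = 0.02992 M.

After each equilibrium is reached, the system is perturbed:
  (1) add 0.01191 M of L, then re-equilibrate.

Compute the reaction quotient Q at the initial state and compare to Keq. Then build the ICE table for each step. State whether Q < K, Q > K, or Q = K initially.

Q₀ = 0.03067; Q < K (proceeds forward)

Q₀ = 0.03067 vs Keq = 47.93 ⇒ Q<K, forward
Step 1:
                  L         G
  Initial   0.09558   0.02992
  Change   -0.06849   0.06849
  Equil     0.02709   0.09841
  solve Keq expr → x = 0.02283; check Q = 47.93
Then add 0.01191 M of L.
Step 2:
                  L         G
  Initial     0.039   0.09841
  Change  -0.009339  0.009339
  Equil     0.02966    0.1077
  solve Keq expr → x = 0.003113; check Q = 47.93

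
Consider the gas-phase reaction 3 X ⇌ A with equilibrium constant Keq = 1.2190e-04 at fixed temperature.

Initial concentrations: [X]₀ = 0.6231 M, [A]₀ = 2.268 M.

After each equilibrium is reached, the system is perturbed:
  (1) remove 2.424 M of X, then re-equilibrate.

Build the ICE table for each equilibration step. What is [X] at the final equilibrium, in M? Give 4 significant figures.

Q₀ = 9.375 vs Keq = 1.2190e-04 ⇒ Q>K, reverse
Step 1:
                   X          A
  I           0.6231      2.268
  C            6.663     -2.221
  E            7.286    0.04714
  solve Keq expr → x = -2.221; check Q = 1.2190e-04
Then remove 2.424 M of X.
Step 2:
                   X          A
  I            4.862    0.04714
  C          0.09684   -0.03228
  E            4.959    0.01486
  solve Keq expr → x = -0.03228; check Q = 1.2190e-04

[X]_eq = 4.959 M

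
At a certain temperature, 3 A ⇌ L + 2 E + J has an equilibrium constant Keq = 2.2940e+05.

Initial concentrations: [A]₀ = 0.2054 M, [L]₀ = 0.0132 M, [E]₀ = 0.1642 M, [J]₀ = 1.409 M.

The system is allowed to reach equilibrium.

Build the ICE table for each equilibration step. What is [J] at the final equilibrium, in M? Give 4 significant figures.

[J]_eq = 1.476 M

Q₀ = 0.05787 vs Keq = 2.2940e+05 ⇒ Q<K, forward
Step 1:
                  A         L         E         J
  Initial    0.2054    0.0132    0.1642     1.409
  Change    -0.2018   0.06727    0.1345   0.06727
  Equil    0.003589   0.08047    0.2987     1.476
  solve Keq expr → x = 0.06727; check Q = 2.2940e+05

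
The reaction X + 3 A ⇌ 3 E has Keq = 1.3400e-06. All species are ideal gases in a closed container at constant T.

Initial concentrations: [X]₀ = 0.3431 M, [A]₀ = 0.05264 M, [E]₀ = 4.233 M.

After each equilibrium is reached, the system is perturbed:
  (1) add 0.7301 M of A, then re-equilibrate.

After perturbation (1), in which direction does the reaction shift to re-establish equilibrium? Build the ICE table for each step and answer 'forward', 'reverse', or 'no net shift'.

Direction: forward

Q₀ = 1.5156e+06 vs Keq = 1.3400e-06 ⇒ Q>K, reverse
Step 1:
                    X           A           E
  Initial      0.3431     0.05264       4.233
  Change        1.392       4.177      -4.177
  Equil         1.735        4.23     0.05604
  solve Keq expr → x = -1.392; check Q = 1.3400e-06
Then add 0.7301 M of A.
Step 2:
                    X           A           E
  Initial       1.735        4.96     0.05604
  Change    -0.003169   -0.009507    0.009507
  Equil         1.732        4.95     0.06554
  solve Keq expr → x = 0.003169; check Q = 1.3400e-06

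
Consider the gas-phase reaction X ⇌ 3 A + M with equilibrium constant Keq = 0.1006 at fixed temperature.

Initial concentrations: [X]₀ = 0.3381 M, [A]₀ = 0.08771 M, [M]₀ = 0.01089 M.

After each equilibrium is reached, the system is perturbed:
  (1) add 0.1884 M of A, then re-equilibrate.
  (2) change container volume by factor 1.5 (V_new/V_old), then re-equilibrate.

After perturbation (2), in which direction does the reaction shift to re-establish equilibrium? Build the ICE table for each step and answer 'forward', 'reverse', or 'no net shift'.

Direction: forward

Q₀ = 2.1734e-05 vs Keq = 0.1006 ⇒ Q<K, forward
Step 1:
                    X           A           M
  init         0.3381     0.08771     0.01089
  Δ           -0.1403      0.4209      0.1403
  eq           0.1978      0.5086      0.1512
  solve Keq expr → x = 0.1403; check Q = 0.1006
Then add 0.1884 M of A.
Step 2:
                    X           A           M
  init         0.1978       0.697      0.1512
  Δ           0.03604     -0.1081    -0.03604
  eq           0.2338      0.5889      0.1152
  solve Keq expr → x = -0.03604; check Q = 0.1006
Then change container volume by factor 1.5 (V_new/V_old).
Step 3:
                    X           A           M
  init         0.1559      0.3926     0.07677
  Δ           -0.0315     0.09449      0.0315
  eq           0.1244      0.4871      0.1083
  solve Keq expr → x = 0.0315; check Q = 0.1006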